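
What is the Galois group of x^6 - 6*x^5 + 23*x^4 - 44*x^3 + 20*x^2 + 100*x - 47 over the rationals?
The polynomial f is an irreducible sextic over Q, so G = Gal(f/Q) is one of the 16 transitive subgroups 6T1, ..., 6T16 of S_6. The discriminant of f is 2046918914580544 = 45242888^2, a perfect square, so G is contained in A_6. The transitive groups of degree 6 contained in A_6 are: A_4 (6T4, order 12), S_4 (6T7, order 24), (C_3 x C_3) : C_4 (6T10, order 36), PSL(2,5) (6T12, order 60), A_6 (6T15, order 360). By Dedekind's theorem, for a prime p not dividing disc(f) the degrees of the irreducible factors of f mod p form the cycle type of an element of G. Factoring f modulo the 79 such primes p <= 419 (skipping 2, 31, which divide the discriminant), each new pattern first appears at: mod 3: f = (x^2 + 1)(x^4 + x^2 + x + 1), pattern 4+2; mod 5: f = (x^3 + x^2 + 2)(x^3 + 3x^2 + 4), pattern 3+3; mod 11: f = (x + 3)(x + 9)(x^2 + 6x + 10)(x^2 + 9x + 5), pattern 2+2+1+1; mod 67: f = (x + 5)(x + 9)(x + 14)(x + 20)(x + 29)(x + 51), pattern 1+1+1+1+1+1. No other pattern occurs in this range, so the set of observed cycle types is {4+2, 3+3, 2+2+1+1, 1+1+1+1+1+1}. The candidates containing elements of all these cycle types are S_4 (6T7) of order 24, (C_3 x C_3) : C_4 (6T10) of order 36, A_6 (6T15) of order 360; the others are excluded. The observed types are precisely the cycle types that occur in S_4 (6T7). Each of the other remaining candidates has further cycle types, and by the Chebotarev density theorem the matching factorization patterns would occur for a proportion of primes equal to their share of the group: (C_3 x C_3) : C_4 (6T10) additionally contains elements of type 3+1+1+1 (4 of its 36 elements, about 11% of primes); A_6 (6T15) additionally contains elements of type 5+1, 3+1+1+1 (184 of its 360 elements, about 51% of primes). None of the 79 primes tested shows any such pattern (for each of these groups the chance of that is below 10^-4), which rules them out. Hence G = S_4 (6T7), of order 24.

S_4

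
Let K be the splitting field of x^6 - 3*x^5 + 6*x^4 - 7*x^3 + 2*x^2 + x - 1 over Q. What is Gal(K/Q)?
6T8: S_4

The polynomial f is an irreducible sextic over Q, so G = Gal(f/Q) is one of the 16 transitive subgroups 6T1, ..., 6T16 of S_6. The discriminant of f is 810448, which is not a perfect square, so G is not contained in A_6. The transitive groups of degree 6 not contained in A_6 are: C_6 (6T1, order 6), S_3 (6T2, order 6), D_6 (6T3, order 12), C_3 x S_3 (6T5, order 18), A_4 x C_2 (6T6, order 24), S_4 (6T8, order 24), S_3 x S_3 (6T9, order 36), S_4 x C_2 (6T11, order 48), (S_3 x S_3) : C_2 (6T13, order 72), PGL(2,5) (6T14, order 120), S_6 (6T16, order 720). By Dedekind's theorem, for a prime p not dividing disc(f) the degrees of the irreducible factors of f mod p form the cycle type of an element of G. Factoring f modulo the 22 such primes p <= 89 (skipping 2, 37, which divide the discriminant), each new pattern first appears at: mod 3: f = (x^3 + x^2 + x + 2)(x^3 + 2x^2 + 1), pattern 3+3; mod 5: f = (x^2 + 3)(x^2 + 3x + 4)(x^2 + 4x + 2), pattern 2+2+2; mod 17: f = (x + 1)(x + 15)(x^4 + 15x^3 + 6x^2 + 12x + 9), pattern 4+1+1; mod 67: f = (x + 4)(x + 62)(x^2 + 66x + 40)(x^2 + 66x + 50), pattern 2+2+1+1. No other pattern occurs in this range, so the set of observed cycle types is {3+3, 2+2+2, 4+1+1, 2+2+1+1}. The candidates containing elements of all these cycle types are S_4 (6T8) of order 24, S_4 x C_2 (6T11) of order 48, PGL(2,5) (6T14) of order 120, S_6 (6T16) of order 720; the others are excluded. The observed types are precisely the cycle types that occur in S_4 (6T8) (apart from the identity). Each of the other remaining candidates has further cycle types, and by the Chebotarev density theorem the matching factorization patterns would occur for a proportion of primes equal to their share of the group: S_4 x C_2 (6T11) additionally contains elements of type 6, 4+2, 2+1+1+1+1 (17 of its 48 elements, about 35% of primes); PGL(2,5) (6T14) additionally contains elements of type 6, 5+1 (44 of its 120 elements, about 37% of primes); S_6 (6T16) additionally contains elements of type 6, 5+1, 4+2, 3+2+1, 3+1+1+1, 2+1+1+1+1 (529 of its 720 elements, about 73% of primes). None of the 22 primes tested shows any such pattern (for each of these groups the chance of that is below 10^-4), which rules them out. Hence G = S_4 (6T8), of order 24.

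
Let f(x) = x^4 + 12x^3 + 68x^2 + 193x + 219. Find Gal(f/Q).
S_4 (also written S4)

The polynomial is an irreducible quartic over Q and its discriminant is 3693541, which is not a perfect square, so the Galois group is not contained in A_4. The resolvent cubic y^3 - 68*y^2 + 1440*y - 9217 is irreducible over Q. An irreducible resolvent with non-square discriminant gives S_4.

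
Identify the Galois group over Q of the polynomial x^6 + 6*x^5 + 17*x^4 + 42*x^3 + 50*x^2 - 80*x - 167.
S_4, S_4(6d), the S_4-action on 6 points inside A_6

The polynomial f is an irreducible sextic over Q, so G = Gal(f/Q) is one of the 16 transitive subgroups 6T1, ..., 6T16 of S_6. The discriminant of f is 94085654450176 = 9699776^2, a perfect square, so G is contained in A_6. The transitive groups of degree 6 contained in A_6 are: A_4 (6T4, order 12), S_4 (6T7, order 24), (C_3 x C_3) : C_4 (6T10, order 36), PSL(2,5) (6T12, order 60), A_6 (6T15, order 360). By Dedekind's theorem, for a prime p not dividing disc(f) the degrees of the irreducible factors of f mod p form the cycle type of an element of G. Factoring f modulo the 79 such primes p <= 419 (skipping 2, 31, which divide the discriminant), each new pattern first appears at: mod 3: f = (x^2 + x + 2)(x^4 + 2x^3 + x^2 + x + 2), pattern 4+2; mod 5: f = (x^3 + 3x + 3)(x^3 + x^2 + 4x + 1), pattern 3+3; mod 11: f = (x + 8)(x + 9)(x^2 + 3x + 3)(x^2 + 8x + 6), pattern 2+2+1+1; mod 67: f = (x + 1)(x + 36)(x + 53)(x + 59)(x + 60)(x + 65), pattern 1+1+1+1+1+1. No other pattern occurs in this range, so the set of observed cycle types is {4+2, 3+3, 2+2+1+1, 1+1+1+1+1+1}. The candidates containing elements of all these cycle types are S_4 (6T7) of order 24, (C_3 x C_3) : C_4 (6T10) of order 36, A_6 (6T15) of order 360; the others are excluded. The observed types are precisely the cycle types that occur in S_4 (6T7). Each of the other remaining candidates has further cycle types, and by the Chebotarev density theorem the matching factorization patterns would occur for a proportion of primes equal to their share of the group: (C_3 x C_3) : C_4 (6T10) additionally contains elements of type 3+1+1+1 (4 of its 36 elements, about 11% of primes); A_6 (6T15) additionally contains elements of type 5+1, 3+1+1+1 (184 of its 360 elements, about 51% of primes). None of the 79 primes tested shows any such pattern (for each of these groups the chance of that is below 10^-4), which rules them out. Hence G = S_4 (6T7), of order 24.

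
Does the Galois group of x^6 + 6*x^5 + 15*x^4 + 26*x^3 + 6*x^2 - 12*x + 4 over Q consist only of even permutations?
The polynomial is irreducible of degree 6 over Q. Its discriminant is 304930925568, which is not a perfect square. A Galois group lies in the alternating group exactly when the discriminant is a square in Q, so the Galois group (D_6) is not contained in A_6.

No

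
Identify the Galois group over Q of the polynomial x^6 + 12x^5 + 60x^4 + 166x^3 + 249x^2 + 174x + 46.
The polynomial f is an irreducible sextic over Q, so G = Gal(f/Q) is one of the 16 transitive subgroups 6T1, ..., 6T16 of S_6. The discriminant of f is 304930925568, which is not a perfect square, so G is not contained in A_6. The transitive groups of degree 6 not contained in A_6 are: C_6 (6T1, order 6), S_3 (6T2, order 6), D_6 (6T3, order 12), C_3 x S_3 (6T5, order 18), A_4 x C_2 (6T6, order 24), S_4 (6T8, order 24), S_3 x S_3 (6T9, order 36), S_4 x C_2 (6T11, order 48), (S_3 x S_3) : C_2 (6T13, order 72), PGL(2,5) (6T14, order 120), S_6 (6T16, order 720). By Dedekind's theorem, for a prime p not dividing disc(f) the degrees of the irreducible factors of f mod p form the cycle type of an element of G. Factoring f modulo the 79 such primes p <= 421 (skipping 2, 3, 41, which divide the discriminant), each new pattern first appears at: mod 5: f = (x^2 + 2)(x^2 + 3x + 4)(x^2 + 4x + 2), pattern 2+2+2; mod 7: f = (x^6 + 5x^5 + 4x^4 + 5x^3 + 4x^2 + 6x + 4), pattern 6; mod 11: f = (x + 3)(x + 8)(x^2 + 3x + 10)(x^2 + 9x + 10), pattern 2+2+1+1; mod 13: f = (x^3 + 6x^2 + 4)(x^3 + 6x^2 + 11x + 5), pattern 3+3; mod 61: f = (x + 4)(x + 8)(x + 21)(x + 26)(x + 33)(x + 42), pattern 1+1+1+1+1+1. No other pattern occurs in this range, so the set of observed cycle types is {2+2+2, 6, 2+2+1+1, 3+3, 1+1+1+1+1+1}. The candidates containing elements of all these cycle types are D_6 (6T3) of order 12, A_4 x C_2 (6T6) of order 24, S_3 x S_3 (6T9) of order 36, S_4 x C_2 (6T11) of order 48, (S_3 x S_3) : C_2 (6T13) of order 72, PGL(2,5) (6T14) of order 120, S_6 (6T16) of order 720; the others are excluded. The observed types are precisely the cycle types that occur in D_6 (6T3). Each of the other remaining candidates has further cycle types, and by the Chebotarev density theorem the matching factorization patterns would occur for a proportion of primes equal to their share of the group: A_4 x C_2 (6T6) additionally contains elements of type 2+1+1+1+1 (3 of its 24 elements, about 12% of primes); S_3 x S_3 (6T9) additionally contains elements of type 3+1+1+1 (4 of its 36 elements, about 11% of primes); S_4 x C_2 (6T11) additionally contains elements of type 4+2, 4+1+1, 2+1+1+1+1 (15 of its 48 elements, about 31% of primes); (S_3 x S_3) : C_2 (6T13) additionally contains elements of type 4+2, 3+2+1, 3+1+1+1, 2+1+1+1+1 (40 of its 72 elements, about 56% of primes); PGL(2,5) (6T14) additionally contains elements of type 5+1, 4+1+1 (54 of its 120 elements, about 45% of primes); S_6 (6T16) additionally contains elements of type 5+1, 4+2, 4+1+1, 3+2+1, 3+1+1+1, 2+1+1+1+1 (499 of its 720 elements, about 69% of primes). None of the 79 primes tested shows any such pattern (for each of these groups the chance of that is below 10^-4), which rules them out. Hence G = D_6 (6T3), of order 12.

D_6, the dihedral group of order 12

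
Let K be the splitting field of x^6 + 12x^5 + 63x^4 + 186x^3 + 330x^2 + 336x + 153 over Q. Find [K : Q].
120

The degree of the splitting field over Q equals the order of the Galois group, so first determine the group. The polynomial f is an irreducible sextic over Q, so G = Gal(f/Q) is one of the 16 transitive subgroups 6T1, ..., 6T16 of S_6. The discriminant of f is -16003008, which is not a perfect square, so G is not contained in A_6. The transitive groups of degree 6 not contained in A_6 are: C_6 (6T1, order 6), S_3 (6T2, order 6), D_6 (6T3, order 12), C_3 x S_3 (6T5, order 18), A_4 x C_2 (6T6, order 24), S_4 (6T8, order 24), S_3 x S_3 (6T9, order 36), S_4 x C_2 (6T11, order 48), (S_3 x S_3) : C_2 (6T13, order 72), PGL(2,5) (6T14, order 120), S_6 (6T16, order 720). By Dedekind's theorem, for a prime p not dividing disc(f) the degrees of the irreducible factors of f mod p form the cycle type of an element of G. Factoring f modulo the 21 such primes p <= 89 (skipping 2, 3, 7, which divide the discriminant), each new pattern first appears at: mod 5: f = (x^6 + 2x^5 + 3x^4 + x^3 + x + 3), pattern 6; mod 11: f = (x + 4)(x^5 + 8x^4 + 9x^3 + 7x^2 + 5x + 8), pattern 5+1; mod 13: f = (x + 1)(x + 10)(x^4 + x^3 + 3x^2 + 1), pattern 4+1+1; mod 23: f = (x + 18)(x + 22)(x^2 + 19x + 5)(x^2 + 22x + 19), pattern 2+2+1+1; mod 43: f = (x^3 + 25x^2 + 35)(x^3 + 30x^2 + x + 40), pattern 3+3; mod 61: f = (x^2 + 18x + 30)(x^2 + 22x + 52)(x^2 + 33x + 34), pattern 2+2+2. No other pattern occurs in this range, so the set of observed cycle types is {6, 5+1, 4+1+1, 2+2+1+1, 3+3, 2+2+2}. The candidates containing elements of all these cycle types are PGL(2,5) (6T14) of order 120, S_6 (6T16) of order 720; the others are excluded. The observed types are precisely the cycle types that occur in PGL(2,5) (6T14) (apart from the identity). Each of the other remaining candidates has further cycle types, and by the Chebotarev density theorem the matching factorization patterns would occur for a proportion of primes equal to their share of the group: S_6 (6T16) additionally contains elements of type 4+2, 3+2+1, 3+1+1+1, 2+1+1+1+1 (265 of its 720 elements, about 37% of primes). None of the 21 primes tested shows any such pattern (for each of these groups the chance of that is below 10^-4), which rules them out. Hence G = PGL(2,5) (6T14), of order 120. The Galois group PGL(2,5) (6T14) has order 120, so the splitting field has degree 120 over Q.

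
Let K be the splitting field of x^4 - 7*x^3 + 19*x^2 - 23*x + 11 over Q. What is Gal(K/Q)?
C_4 (order 4)

The polynomial is an irreducible quartic over Q and its discriminant is 125, which is not a perfect square, so the Galois group is not contained in A_4. The resolvent cubic y^3 - 19*y^2 + 117*y - 232 has exactly one rational root, so the Galois group is C_4 or D_4. The quartic becomes reducible over Q(sqrt(disc)), so the group is C_4.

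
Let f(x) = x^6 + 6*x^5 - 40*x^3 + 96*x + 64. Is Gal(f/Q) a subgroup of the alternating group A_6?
No

The polynomial is irreducible of degree 6 over Q. Its discriminant is -37572373905408, which is not a perfect square. A Galois group lies in the alternating group exactly when the discriminant is a square in Q, so the Galois group (S_3) is not contained in A_6.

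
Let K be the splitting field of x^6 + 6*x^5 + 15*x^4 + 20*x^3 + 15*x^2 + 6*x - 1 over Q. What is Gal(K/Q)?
6T3: D_6

The polynomial f is an irreducible sextic over Q, so G = Gal(f/Q) is one of the 16 transitive subgroups 6T1, ..., 6T16 of S_6. The discriminant of f is 1492992, which is not a perfect square, so G is not contained in A_6. The transitive groups of degree 6 not contained in A_6 are: C_6 (6T1, order 6), S_3 (6T2, order 6), D_6 (6T3, order 12), C_3 x S_3 (6T5, order 18), A_4 x C_2 (6T6, order 24), S_4 (6T8, order 24), S_3 x S_3 (6T9, order 36), S_4 x C_2 (6T11, order 48), (S_3 x S_3) : C_2 (6T13, order 72), PGL(2,5) (6T14, order 120), S_6 (6T16, order 720). By Dedekind's theorem, for a prime p not dividing disc(f) the degrees of the irreducible factors of f mod p form the cycle type of an element of G. Factoring f modulo the 79 such primes p <= 419 (skipping 2, 3, which divide the discriminant), each new pattern first appears at: mod 5: f = (x^2 + x + 2)(x^2 + 2x + 3)(x^2 + 3x + 4), pattern 2+2+2; mod 7: f = (x^3 + 3x^2 + 3x + 4)(x^3 + 3x^2 + 3x + 5), pattern 3+3; mod 13: f = (x^6 + 6x^5 + 2x^4 + 7x^3 + 2x^2 + 6x + 12), pattern 6; mod 17: f = (x + 6)(x + 13)(x^2 + 7x + 14)(x^2 + 14x + 4), pattern 2+2+1+1; mod 31: f = (x + 3)(x + 11)(x + 13)(x + 20)(x + 22)(x + 30), pattern 1+1+1+1+1+1. No other pattern occurs in this range, so the set of observed cycle types is {2+2+2, 3+3, 6, 2+2+1+1, 1+1+1+1+1+1}. The candidates containing elements of all these cycle types are D_6 (6T3) of order 12, A_4 x C_2 (6T6) of order 24, S_3 x S_3 (6T9) of order 36, S_4 x C_2 (6T11) of order 48, (S_3 x S_3) : C_2 (6T13) of order 72, PGL(2,5) (6T14) of order 120, S_6 (6T16) of order 720; the others are excluded. The observed types are precisely the cycle types that occur in D_6 (6T3). Each of the other remaining candidates has further cycle types, and by the Chebotarev density theorem the matching factorization patterns would occur for a proportion of primes equal to their share of the group: A_4 x C_2 (6T6) additionally contains elements of type 2+1+1+1+1 (3 of its 24 elements, about 12% of primes); S_3 x S_3 (6T9) additionally contains elements of type 3+1+1+1 (4 of its 36 elements, about 11% of primes); S_4 x C_2 (6T11) additionally contains elements of type 4+2, 4+1+1, 2+1+1+1+1 (15 of its 48 elements, about 31% of primes); (S_3 x S_3) : C_2 (6T13) additionally contains elements of type 4+2, 3+2+1, 3+1+1+1, 2+1+1+1+1 (40 of its 72 elements, about 56% of primes); PGL(2,5) (6T14) additionally contains elements of type 5+1, 4+1+1 (54 of its 120 elements, about 45% of primes); S_6 (6T16) additionally contains elements of type 5+1, 4+2, 4+1+1, 3+2+1, 3+1+1+1, 2+1+1+1+1 (499 of its 720 elements, about 69% of primes). None of the 79 primes tested shows any such pattern (for each of these groups the chance of that is below 10^-4), which rules them out. Hence G = D_6 (6T3), of order 12.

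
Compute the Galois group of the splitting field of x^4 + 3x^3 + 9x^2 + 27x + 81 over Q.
C_4 (order 4)

The polynomial is an irreducible quartic over Q and its discriminant is 66430125, which is not a perfect square, so the Galois group is not contained in A_4. The resolvent cubic y^3 - 9*y^2 - 243*y + 1458 has exactly one rational root, so the Galois group is C_4 or D_4. The quartic becomes reducible over Q(sqrt(disc)), so the group is C_4.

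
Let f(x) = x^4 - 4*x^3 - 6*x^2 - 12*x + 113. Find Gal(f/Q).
The polynomial is an irreducible quartic over Q and its discriminant is -110166016, which is not a perfect square, so the Galois group is not contained in A_4. The resolvent cubic y^3 + 6*y^2 - 404*y - 4664 has exactly one rational root, so the Galois group is C_4 or D_4. The quartic remains irreducible over Q(sqrt(disc)), so the group is D_4.

D_4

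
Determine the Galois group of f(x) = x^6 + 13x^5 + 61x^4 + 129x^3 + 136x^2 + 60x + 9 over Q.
(C_3 x C_3) : C_4, the transitive group 6T10 of order 36

The polynomial f is an irreducible sextic over Q, so G = Gal(f/Q) is one of the 16 transitive subgroups 6T1, ..., 6T16 of S_6. The discriminant of f is 1064390625 = 32625^2, a perfect square, so G is contained in A_6. The transitive groups of degree 6 contained in A_6 are: A_4 (6T4, order 12), S_4 (6T7, order 24), (C_3 x C_3) : C_4 (6T10, order 36), PSL(2,5) (6T12, order 60), A_6 (6T15, order 360). By Dedekind's theorem, for a prime p not dividing disc(f) the degrees of the irreducible factors of f mod p form the cycle type of an element of G. Factoring f modulo the 19 such primes p <= 79 (skipping 3, 5, 29, which divide the discriminant), each new pattern first appears at: mod 2: f = (x^2 + x + 1)(x^4 + x + 1), pattern 4+2; mod 11: f = (x^3 + 6x^2 + 6x + 4)(x^3 + 7x^2 + 2x + 5), pattern 3+3; mod 19: f = (x + 10)(x + 14)(x^2 + 10x + 17)(x^2 + 17x + 17), pattern 2+2+1+1; mod 61: f = (x + 7)(x + 11)(x + 58)(x^3 + 59x^2 + 7x + 57), pattern 3+1+1+1. No other pattern occurs in this range, so the set of observed cycle types is {4+2, 3+3, 2+2+1+1, 3+1+1+1}. The candidates containing elements of all these cycle types are (C_3 x C_3) : C_4 (6T10) of order 36, A_6 (6T15) of order 360; the others are excluded. The observed types are precisely the cycle types that occur in (C_3 x C_3) : C_4 (6T10) (apart from the identity). Each of the other remaining candidates has further cycle types, and by the Chebotarev density theorem the matching factorization patterns would occur for a proportion of primes equal to their share of the group: A_6 (6T15) additionally contains elements of type 5+1 (144 of its 360 elements, about 40% of primes). None of the 19 primes tested shows any such pattern (for each of these groups the chance of that is below 10^-4), which rules them out. Hence G = (C_3 x C_3) : C_4 (6T10), of order 36.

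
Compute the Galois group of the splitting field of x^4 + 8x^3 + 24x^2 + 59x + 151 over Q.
The polynomial is an irreducible quartic over Q and its discriminant is 121699989, which is not a perfect square, so the Galois group is not contained in A_4. The resolvent cubic y^3 - 24*y^2 - 132*y + 1351 is irreducible over Q. An irreducible resolvent with non-square discriminant gives S_4.

S_4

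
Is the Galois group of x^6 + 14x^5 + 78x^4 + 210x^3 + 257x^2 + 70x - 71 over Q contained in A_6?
The polynomial is irreducible of degree 6 over Q. Its discriminant is 5489031744 = 74088^2, a perfect square. A Galois group lies in the alternating group exactly when the discriminant is a square in Q, so the Galois group (A_4) is contained in A_6.

Yes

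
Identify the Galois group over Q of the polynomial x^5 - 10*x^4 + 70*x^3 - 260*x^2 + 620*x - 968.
F_20 (also written F20)

The polynomial f is an irreducible quintic over Q, so G = Gal(f/Q) is a transitive subgroup of S_5: one of C_5 (5T1, order 5), D_5 (5T2, order 10), F_20 (5T3, order 20), A_5 (5T4, order 60) or S_5 (5T5, order 120). The discriminant of f is 64800000000000, which is not a perfect square, so G is not contained in A_5. The transitive groups of degree 5 not contained in A_5 are: F_20 (5T3, order 20), S_5 (5T5, order 120). By Dedekind's theorem, for a prime p not dividing disc(f) the degrees of the irreducible factors of f mod p form the cycle type of an element of G. Factoring f modulo the 18 such primes p <= 73 (skipping 2, 3, 5, which divide the discriminant), each new pattern first appears at: mod 7: f = (x + 5)(x^4 + 6x^3 + 5x^2 + 2x + 1), pattern 4+1; mod 11: f = (x)(x^2 + 2x + 10)(x^2 + 10x + 7), pattern 2+2+1; mod 19: f = (x^5 + 9x^4 + 13x^3 + 6x^2 + 12x + 1), pattern 5. No other pattern occurs in this range, so the set of observed cycle types is {4+1, 2+2+1, 5}. The candidates containing elements of all these cycle types are F_20 (5T3) of order 20, S_5 (5T5) of order 120; the others are excluded. The observed types are precisely the cycle types that occur in F_20 (5T3) (apart from the identity). Each of the other remaining candidates has further cycle types, and by the Chebotarev density theorem the matching factorization patterns would occur for a proportion of primes equal to their share of the group: S_5 (5T5) additionally contains elements of type 3+2, 3+1+1, 2+1+1+1 (50 of its 120 elements, about 42% of primes). None of the 18 primes tested shows any such pattern (for each of these groups the chance of that is below 10^-4), which rules them out. Hence G = F_20 (5T3), of order 20.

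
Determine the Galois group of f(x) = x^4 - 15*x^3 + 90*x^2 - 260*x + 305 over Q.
4T1: C_4

The polynomial is an irreducible quartic over Q and its discriminant is 15125, which is not a perfect square, so the Galois group is not contained in A_4. The resolvent cubic y^3 - 90*y^2 + 2680*y - 26425 has exactly one rational root, so the Galois group is C_4 or D_4. The quartic becomes reducible over Q(sqrt(disc)), so the group is C_4.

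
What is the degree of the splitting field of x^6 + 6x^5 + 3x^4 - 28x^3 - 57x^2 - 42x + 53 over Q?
24

The degree of the splitting field over Q equals the order of the Galois group, so first determine the group. The polynomial f is an irreducible sextic over Q, so G = Gal(f/Q) is one of the 16 transitive subgroups 6T1, ..., 6T16 of S_6. The discriminant of f is -450868486864896, which is not a perfect square, so G is not contained in A_6. The transitive groups of degree 6 not contained in A_6 are: C_6 (6T1, order 6), S_3 (6T2, order 6), D_6 (6T3, order 12), C_3 x S_3 (6T5, order 18), A_4 x C_2 (6T6, order 24), S_4 (6T8, order 24), S_3 x S_3 (6T9, order 36), S_4 x C_2 (6T11, order 48), (S_3 x S_3) : C_2 (6T13, order 72), PGL(2,5) (6T14, order 120), S_6 (6T16, order 720). By Dedekind's theorem, for a prime p not dividing disc(f) the degrees of the irreducible factors of f mod p form the cycle type of an element of G. Factoring f modulo the 33 such primes p <= 149 (skipping 2, 3, which divide the discriminant), each new pattern first appears at: mod 5: f = (x^3 + 3x + 3)(x^3 + x^2 + 1), pattern 3+3; mod 7: f = (x^6 + 6x^5 + 3x^4 + 6x^2 + 4), pattern 6; mod 17: f = (x + 5)(x + 14)(x^2 + 2x + 8)(x^2 + 2x + 15), pattern 2+2+1+1; mod 19: f = (x + 6)(x + 8)(x + 13)(x + 15)(x^2 + 2x + 6), pattern 2+1+1+1+1; mod 71: f = (x^2 + 2x + 4)(x^2 + 2x + 19)(x^2 + 2x + 39), pattern 2+2+2. No other pattern occurs in this range, so the set of observed cycle types is {3+3, 6, 2+2+1+1, 2+1+1+1+1, 2+2+2}. The candidates containing elements of all these cycle types are A_4 x C_2 (6T6) of order 24, S_4 x C_2 (6T11) of order 48, (S_3 x S_3) : C_2 (6T13) of order 72, S_6 (6T16) of order 720; the others are excluded. The observed types are precisely the cycle types that occur in A_4 x C_2 (6T6) (apart from the identity). Each of the other remaining candidates has further cycle types, and by the Chebotarev density theorem the matching factorization patterns would occur for a proportion of primes equal to their share of the group: S_4 x C_2 (6T11) additionally contains elements of type 4+2, 4+1+1 (12 of its 48 elements, about 25% of primes); (S_3 x S_3) : C_2 (6T13) additionally contains elements of type 4+2, 3+2+1, 3+1+1+1 (34 of its 72 elements, about 47% of primes); S_6 (6T16) additionally contains elements of type 5+1, 4+2, 4+1+1, 3+2+1, 3+1+1+1 (484 of its 720 elements, about 67% of primes). None of the 33 primes tested shows any such pattern (for each of these groups the chance of that is below 10^-4), which rules them out. Hence G = A_4 x C_2 (6T6), of order 24. The Galois group A_4 x C_2 (6T6) has order 24, so the splitting field has degree 24 over Q.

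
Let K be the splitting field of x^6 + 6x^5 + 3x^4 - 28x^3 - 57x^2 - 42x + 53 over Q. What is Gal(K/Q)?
6T6: A_4 x C_2

The polynomial f is an irreducible sextic over Q, so G = Gal(f/Q) is one of the 16 transitive subgroups 6T1, ..., 6T16 of S_6. The discriminant of f is -450868486864896, which is not a perfect square, so G is not contained in A_6. The transitive groups of degree 6 not contained in A_6 are: C_6 (6T1, order 6), S_3 (6T2, order 6), D_6 (6T3, order 12), C_3 x S_3 (6T5, order 18), A_4 x C_2 (6T6, order 24), S_4 (6T8, order 24), S_3 x S_3 (6T9, order 36), S_4 x C_2 (6T11, order 48), (S_3 x S_3) : C_2 (6T13, order 72), PGL(2,5) (6T14, order 120), S_6 (6T16, order 720). By Dedekind's theorem, for a prime p not dividing disc(f) the degrees of the irreducible factors of f mod p form the cycle type of an element of G. Factoring f modulo the 33 such primes p <= 149 (skipping 2, 3, which divide the discriminant), each new pattern first appears at: mod 5: f = (x^3 + 3x + 3)(x^3 + x^2 + 1), pattern 3+3; mod 7: f = (x^6 + 6x^5 + 3x^4 + 6x^2 + 4), pattern 6; mod 17: f = (x + 5)(x + 14)(x^2 + 2x + 8)(x^2 + 2x + 15), pattern 2+2+1+1; mod 19: f = (x + 6)(x + 8)(x + 13)(x + 15)(x^2 + 2x + 6), pattern 2+1+1+1+1; mod 71: f = (x^2 + 2x + 4)(x^2 + 2x + 19)(x^2 + 2x + 39), pattern 2+2+2. No other pattern occurs in this range, so the set of observed cycle types is {3+3, 6, 2+2+1+1, 2+1+1+1+1, 2+2+2}. The candidates containing elements of all these cycle types are A_4 x C_2 (6T6) of order 24, S_4 x C_2 (6T11) of order 48, (S_3 x S_3) : C_2 (6T13) of order 72, S_6 (6T16) of order 720; the others are excluded. The observed types are precisely the cycle types that occur in A_4 x C_2 (6T6) (apart from the identity). Each of the other remaining candidates has further cycle types, and by the Chebotarev density theorem the matching factorization patterns would occur for a proportion of primes equal to their share of the group: S_4 x C_2 (6T11) additionally contains elements of type 4+2, 4+1+1 (12 of its 48 elements, about 25% of primes); (S_3 x S_3) : C_2 (6T13) additionally contains elements of type 4+2, 3+2+1, 3+1+1+1 (34 of its 72 elements, about 47% of primes); S_6 (6T16) additionally contains elements of type 5+1, 4+2, 4+1+1, 3+2+1, 3+1+1+1 (484 of its 720 elements, about 67% of primes). None of the 33 primes tested shows any such pattern (for each of these groups the chance of that is below 10^-4), which rules them out. Hence G = A_4 x C_2 (6T6), of order 24.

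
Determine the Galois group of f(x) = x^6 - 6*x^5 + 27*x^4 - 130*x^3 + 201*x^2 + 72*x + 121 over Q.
S_3 x S_3 (order 36)

The polynomial f is an irreducible sextic over Q, so G = Gal(f/Q) is one of the 16 transitive subgroups 6T1, ..., 6T16 of S_6. The discriminant of f is 407330802770688, which is not a perfect square, so G is not contained in A_6. The transitive groups of degree 6 not contained in A_6 are: C_6 (6T1, order 6), S_3 (6T2, order 6), D_6 (6T3, order 12), C_3 x S_3 (6T5, order 18), A_4 x C_2 (6T6, order 24), S_4 (6T8, order 24), S_3 x S_3 (6T9, order 36), S_4 x C_2 (6T11, order 48), (S_3 x S_3) : C_2 (6T13, order 72), PGL(2,5) (6T14, order 120), S_6 (6T16, order 720). By Dedekind's theorem, for a prime p not dividing disc(f) the degrees of the irreducible factors of f mod p form the cycle type of an element of G. Factoring f modulo the 22 such primes p <= 97 (skipping 2, 3, 37, which divide the discriminant), each new pattern first appears at: mod 5: f = (x^6 + 4x^5 + 2x^4 + x^2 + 2x + 1), pattern 6; mod 11: f = (x)(x + 10)(x^2 + 8x + 6)(x^2 + 9x + 10), pattern 2+2+1+1; mod 13: f = (x + 2)(x + 9)(x + 12)(x^3 + 10x^2 + 11x + 7), pattern 3+1+1+1; mod 31: f = (x^2 + 10x + 30)(x^2 + 20x + 25)(x^2 + 26x + 15), pattern 2+2+2; mod 97: f = (x^3 + 94x^2 + 46x + 75)(x^3 + 94x^2 + 69x + 43), pattern 3+3. No other pattern occurs in this range, so the set of observed cycle types is {6, 2+2+1+1, 3+1+1+1, 2+2+2, 3+3}. The candidates containing elements of all these cycle types are S_3 x S_3 (6T9) of order 36, (S_3 x S_3) : C_2 (6T13) of order 72, S_6 (6T16) of order 720; the others are excluded. The observed types are precisely the cycle types that occur in S_3 x S_3 (6T9) (apart from the identity). Each of the other remaining candidates has further cycle types, and by the Chebotarev density theorem the matching factorization patterns would occur for a proportion of primes equal to their share of the group: (S_3 x S_3) : C_2 (6T13) additionally contains elements of type 4+2, 3+2+1, 2+1+1+1+1 (36 of its 72 elements, about 50% of primes); S_6 (6T16) additionally contains elements of type 5+1, 4+2, 4+1+1, 3+2+1, 2+1+1+1+1 (459 of its 720 elements, about 64% of primes). None of the 22 primes tested shows any such pattern (for each of these groups the chance of that is below 10^-4), which rules them out. Hence G = S_3 x S_3 (6T9), of order 36.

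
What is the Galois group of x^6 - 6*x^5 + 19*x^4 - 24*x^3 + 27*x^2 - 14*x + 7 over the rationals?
The polynomial f is an irreducible sextic over Q, so G = Gal(f/Q) is one of the 16 transitive subgroups 6T1, ..., 6T16 of S_6. The discriminant of f is -122931200, which is not a perfect square, so G is not contained in A_6. The transitive groups of degree 6 not contained in A_6 are: C_6 (6T1, order 6), S_3 (6T2, order 6), D_6 (6T3, order 12), C_3 x S_3 (6T5, order 18), A_4 x C_2 (6T6, order 24), S_4 (6T8, order 24), S_3 x S_3 (6T9, order 36), S_4 x C_2 (6T11, order 48), (S_3 x S_3) : C_2 (6T13, order 72), PGL(2,5) (6T14, order 120), S_6 (6T16, order 720). By Dedekind's theorem, for a prime p not dividing disc(f) the degrees of the irreducible factors of f mod p form the cycle type of an element of G. Factoring f modulo the 17 such primes p <= 71 (skipping 2, 5, 7, which divide the discriminant), each new pattern first appears at: mod 3: f = (x^3 + x^2 + 2)(x^3 + 2x^2 + 2x + 2), pattern 3+3; mod 13: f = (x^6 + 7x^5 + 6x^4 + 2x^3 + x^2 + 12x + 7), pattern 6; mod 19: f = (x^2 + 8x + 2)(x^4 + 5x^3 + 15x^2 + 17x + 13), pattern 4+2; mod 23: f = (x + 4)(x + 5)(x^4 + 8x^3 + 19x^2 + 13x + 13), pattern 4+1+1; mod 53: f = (x^2 + 17x + 39)(x^2 + 35x + 20)(x^2 + 48x + 49), pattern 2+2+2; mod 59: f = (x + 38)(x + 46)(x^2 + 9x + 17)(x^2 + 19x + 38), pattern 2+2+1+1; mod 71: f = (x + 9)(x + 14)(x + 31)(x + 69)(x^2 + 13x + 32), pattern 2+1+1+1+1. No other pattern occurs in this range, so the set of observed cycle types is {3+3, 6, 4+2, 4+1+1, 2+2+2, 2+2+1+1, 2+1+1+1+1}. The candidates containing elements of all these cycle types are S_4 x C_2 (6T11) of order 48, S_6 (6T16) of order 720; the others are excluded. The observed types are precisely the cycle types that occur in S_4 x C_2 (6T11) (apart from the identity). Each of the other remaining candidates has further cycle types, and by the Chebotarev density theorem the matching factorization patterns would occur for a proportion of primes equal to their share of the group: S_6 (6T16) additionally contains elements of type 5+1, 3+2+1, 3+1+1+1 (304 of its 720 elements, about 42% of primes). None of the 17 primes tested shows any such pattern (for each of these groups the chance of that is below 10^-4), which rules them out. Hence G = S_4 x C_2 (6T11), of order 48.

S_4 x C_2 (also written S4xC2)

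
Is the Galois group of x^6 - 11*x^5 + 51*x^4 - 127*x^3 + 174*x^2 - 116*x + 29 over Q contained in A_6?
The polynomial is irreducible of degree 6 over Q. Its discriminant is 525625 = 725^2, a perfect square. A Galois group lies in the alternating group exactly when the discriminant is a square in Q, so the Galois group ((C_3 x C_3) : C_4) is contained in A_6.

Yes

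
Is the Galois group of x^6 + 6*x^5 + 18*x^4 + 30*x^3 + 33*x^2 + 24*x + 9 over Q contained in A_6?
No

The polynomial is irreducible of degree 6 over Q. Its discriminant is -16003008, which is not a perfect square. A Galois group lies in the alternating group exactly when the discriminant is a square in Q, so the Galois group (PGL(2,5)) is not contained in A_6.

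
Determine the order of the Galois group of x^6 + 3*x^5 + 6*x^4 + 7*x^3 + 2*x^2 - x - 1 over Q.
The degree of the splitting field over Q equals the order of the Galois group, so first determine the group. The polynomial f is an irreducible sextic over Q, so G = Gal(f/Q) is one of the 16 transitive subgroups 6T1, ..., 6T16 of S_6. The discriminant of f is 810448, which is not a perfect square, so G is not contained in A_6. The transitive groups of degree 6 not contained in A_6 are: C_6 (6T1, order 6), S_3 (6T2, order 6), D_6 (6T3, order 12), C_3 x S_3 (6T5, order 18), A_4 x C_2 (6T6, order 24), S_4 (6T8, order 24), S_3 x S_3 (6T9, order 36), S_4 x C_2 (6T11, order 48), (S_3 x S_3) : C_2 (6T13, order 72), PGL(2,5) (6T14, order 120), S_6 (6T16, order 720). By Dedekind's theorem, for a prime p not dividing disc(f) the degrees of the irreducible factors of f mod p form the cycle type of an element of G. Factoring f modulo the 22 such primes p <= 89 (skipping 2, 37, which divide the discriminant), each new pattern first appears at: mod 3: f = (x^3 + x^2 + 2)(x^3 + 2x^2 + x + 1), pattern 3+3; mod 5: f = (x^2 + 3)(x^2 + x + 2)(x^2 + 2x + 4), pattern 2+2+2; mod 17: f = (x + 2)(x + 16)(x^4 + 2x^3 + 6x^2 + 5x + 9), pattern 4+1+1; mod 67: f = (x + 5)(x + 63)(x^2 + x + 40)(x^2 + x + 50), pattern 2+2+1+1. No other pattern occurs in this range, so the set of observed cycle types is {3+3, 2+2+2, 4+1+1, 2+2+1+1}. The candidates containing elements of all these cycle types are S_4 (6T8) of order 24, S_4 x C_2 (6T11) of order 48, PGL(2,5) (6T14) of order 120, S_6 (6T16) of order 720; the others are excluded. The observed types are precisely the cycle types that occur in S_4 (6T8) (apart from the identity). Each of the other remaining candidates has further cycle types, and by the Chebotarev density theorem the matching factorization patterns would occur for a proportion of primes equal to their share of the group: S_4 x C_2 (6T11) additionally contains elements of type 6, 4+2, 2+1+1+1+1 (17 of its 48 elements, about 35% of primes); PGL(2,5) (6T14) additionally contains elements of type 6, 5+1 (44 of its 120 elements, about 37% of primes); S_6 (6T16) additionally contains elements of type 6, 5+1, 4+2, 3+2+1, 3+1+1+1, 2+1+1+1+1 (529 of its 720 elements, about 73% of primes). None of the 22 primes tested shows any such pattern (for each of these groups the chance of that is below 10^-4), which rules them out. Hence G = S_4 (6T8), of order 24. The Galois group S_4 (6T8) has order 24, so the splitting field has degree 24 over Q.

24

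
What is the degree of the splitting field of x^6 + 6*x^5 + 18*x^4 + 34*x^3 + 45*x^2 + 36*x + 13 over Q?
120

The degree of the splitting field over Q equals the order of the Galois group, so first determine the group. The polynomial f is an irreducible sextic over Q, so G = Gal(f/Q) is one of the 16 transitive subgroups 6T1, ..., 6T16 of S_6. The discriminant of f is -16003008, which is not a perfect square, so G is not contained in A_6. The transitive groups of degree 6 not contained in A_6 are: C_6 (6T1, order 6), S_3 (6T2, order 6), D_6 (6T3, order 12), C_3 x S_3 (6T5, order 18), A_4 x C_2 (6T6, order 24), S_4 (6T8, order 24), S_3 x S_3 (6T9, order 36), S_4 x C_2 (6T11, order 48), (S_3 x S_3) : C_2 (6T13, order 72), PGL(2,5) (6T14, order 120), S_6 (6T16, order 720). By Dedekind's theorem, for a prime p not dividing disc(f) the degrees of the irreducible factors of f mod p form the cycle type of an element of G. Factoring f modulo the 21 such primes p <= 89 (skipping 2, 3, 7, which divide the discriminant), each new pattern first appears at: mod 5: f = (x^6 + x^5 + 3x^4 + 4x^3 + x + 3), pattern 6; mod 11: f = (x + 3)(x^5 + 3x^4 + 9x^3 + 7x^2 + 2x + 8), pattern 5+1; mod 13: f = (x)(x + 9)(x^4 + 10x^3 + 6x^2 + 6x + 4), pattern 4+1+1; mod 23: f = (x + 17)(x + 21)(x^2 + 17x + 10)(x^2 + 20x + 21), pattern 2+2+1+1; mod 43: f = (x^3 + 22x^2 + 39x + 16)(x^3 + 27x^2 + 30x + 25), pattern 3+3; mod 61: f = (x^2 + 16x + 13)(x^2 + 20x + 31)(x^2 + 31x + 2), pattern 2+2+2. No other pattern occurs in this range, so the set of observed cycle types is {6, 5+1, 4+1+1, 2+2+1+1, 3+3, 2+2+2}. The candidates containing elements of all these cycle types are PGL(2,5) (6T14) of order 120, S_6 (6T16) of order 720; the others are excluded. The observed types are precisely the cycle types that occur in PGL(2,5) (6T14) (apart from the identity). Each of the other remaining candidates has further cycle types, and by the Chebotarev density theorem the matching factorization patterns would occur for a proportion of primes equal to their share of the group: S_6 (6T16) additionally contains elements of type 4+2, 3+2+1, 3+1+1+1, 2+1+1+1+1 (265 of its 720 elements, about 37% of primes). None of the 21 primes tested shows any such pattern (for each of these groups the chance of that is below 10^-4), which rules them out. Hence G = PGL(2,5) (6T14), of order 120. The Galois group PGL(2,5) (6T14) has order 120, so the splitting field has degree 120 over Q.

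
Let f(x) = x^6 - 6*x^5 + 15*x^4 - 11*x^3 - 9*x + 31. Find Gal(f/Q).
The polynomial f is an irreducible sextic over Q, so G = Gal(f/Q) is one of the 16 transitive subgroups 6T1, ..., 6T16 of S_6. The discriminant of f is -945145936107, which is not a perfect square, so G is not contained in A_6. The transitive groups of degree 6 not contained in A_6 are: C_6 (6T1, order 6), S_3 (6T2, order 6), D_6 (6T3, order 12), C_3 x S_3 (6T5, order 18), A_4 x C_2 (6T6, order 24), S_4 (6T8, order 24), S_3 x S_3 (6T9, order 36), S_4 x C_2 (6T11, order 48), (S_3 x S_3) : C_2 (6T13, order 72), PGL(2,5) (6T14, order 120), S_6 (6T16, order 720). By Dedekind's theorem, for a prime p not dividing disc(f) the degrees of the irreducible factors of f mod p form the cycle type of an element of G. Factoring f modulo the 27 such primes p <= 127 (skipping 3, 17, 19, 43, which divide the discriminant), each new pattern first appears at: mod 2: f = (x^6 + x^4 + x^3 + x + 1), pattern 6; mod 7: f = (x + 6)(x^2 + 5x + 5)(x^3 + 4x^2 + 6x + 5), pattern 3+2+1; mod 11: f = (x^2 + 9)(x^4 + 5x^3 + 6x^2 + 10x + 1), pattern 4+2; mod 13: f = (x + 3)(x + 5)(x^2 + 5x + 5)(x^2 + 7x + 7), pattern 2+2+1+1; mod 61: f = (x + 5)(x + 19)(x + 34)(x + 48)(x^2 + 10x + 18), pattern 2+1+1+1+1; mod 97: f = (x + 12)(x + 24)(x + 58)(x^3 + 94x^2 + 55x + 84), pattern 3+1+1+1; mod 113: f = (x^2 + 50x + 97)(x^2 + 59x + 86)(x^2 + 111x + 38), pattern 2+2+2; mod 127: f = (x^3 + 124x^2 + 52x + 101)(x^3 + 124x^2 + 81x + 33), pattern 3+3. No other pattern occurs in this range, so the set of observed cycle types is {6, 3+2+1, 4+2, 2+2+1+1, 2+1+1+1+1, 3+1+1+1, 2+2+2, 3+3}. The candidates containing elements of all these cycle types are (S_3 x S_3) : C_2 (6T13) of order 72, S_6 (6T16) of order 720; the others are excluded. The observed types are precisely the cycle types that occur in (S_3 x S_3) : C_2 (6T13) (apart from the identity). Each of the other remaining candidates has further cycle types, and by the Chebotarev density theorem the matching factorization patterns would occur for a proportion of primes equal to their share of the group: S_6 (6T16) additionally contains elements of type 5+1, 4+1+1 (234 of its 720 elements, about 32% of primes). None of the 27 primes tested shows any such pattern (for each of these groups the chance of that is below 10^-4), which rules them out. Hence G = (S_3 x S_3) : C_2 (6T13), of order 72.

(S_3 x S_3) : C_2, the group 6T13 of order 72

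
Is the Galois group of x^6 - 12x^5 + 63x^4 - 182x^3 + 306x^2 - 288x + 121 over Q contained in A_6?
No

The polynomial is irreducible of degree 6 over Q. Its discriminant is -16003008, which is not a perfect square. A Galois group lies in the alternating group exactly when the discriminant is a square in Q, so the Galois group (PGL(2,5)) is not contained in A_6.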